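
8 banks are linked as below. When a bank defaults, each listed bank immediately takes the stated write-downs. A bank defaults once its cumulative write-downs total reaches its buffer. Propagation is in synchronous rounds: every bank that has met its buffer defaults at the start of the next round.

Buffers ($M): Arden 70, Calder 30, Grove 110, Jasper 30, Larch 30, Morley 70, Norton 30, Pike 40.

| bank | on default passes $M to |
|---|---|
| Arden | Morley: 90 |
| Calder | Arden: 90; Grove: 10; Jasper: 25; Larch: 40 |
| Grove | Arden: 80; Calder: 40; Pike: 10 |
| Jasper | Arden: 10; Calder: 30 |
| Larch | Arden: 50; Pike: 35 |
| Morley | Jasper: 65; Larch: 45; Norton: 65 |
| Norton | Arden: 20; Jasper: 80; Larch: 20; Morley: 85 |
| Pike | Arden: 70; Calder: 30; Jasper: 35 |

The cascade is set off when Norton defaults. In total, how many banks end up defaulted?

6

Round 1 — Norton defaults (initial).
  Arden: +20 → 20 < 70
  Jasper: +80 → 80 ≥ 30
  Larch: +20 → 20 < 30
  Morley: +85 → 85 ≥ 70
Round 2 — Jasper, Morley default.
  Arden: +10 → 30 < 70
  Calder: +30 → 30 ≥ 30
  Larch: +45 → 65 ≥ 30
Round 3 — Calder, Larch default.
  Arden: +90+50 → 170 ≥ 70
  Grove: +10 → 10 < 110
  Pike: +35 → 35 < 40
Round 4 — Arden defaults.
No further defaults.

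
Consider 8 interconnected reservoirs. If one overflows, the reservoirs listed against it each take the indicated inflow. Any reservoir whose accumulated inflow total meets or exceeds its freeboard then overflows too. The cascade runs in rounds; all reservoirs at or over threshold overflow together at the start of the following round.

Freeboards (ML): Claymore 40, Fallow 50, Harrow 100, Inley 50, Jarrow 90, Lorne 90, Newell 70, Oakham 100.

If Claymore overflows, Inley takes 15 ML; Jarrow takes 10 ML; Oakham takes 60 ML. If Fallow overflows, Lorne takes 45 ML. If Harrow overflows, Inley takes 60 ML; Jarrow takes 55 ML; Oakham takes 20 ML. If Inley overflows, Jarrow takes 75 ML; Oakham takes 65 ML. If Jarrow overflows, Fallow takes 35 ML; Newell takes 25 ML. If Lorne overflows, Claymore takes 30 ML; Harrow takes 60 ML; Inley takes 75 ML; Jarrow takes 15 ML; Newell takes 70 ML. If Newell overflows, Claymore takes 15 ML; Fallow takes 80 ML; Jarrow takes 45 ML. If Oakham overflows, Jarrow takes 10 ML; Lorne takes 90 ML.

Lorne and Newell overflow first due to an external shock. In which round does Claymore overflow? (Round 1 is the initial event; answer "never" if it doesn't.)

2

Round 1 — Lorne, Newell overflow (initial).
  Claymore: +30+15 → 45 ≥ 40
  Fallow: +80 → 80 ≥ 50
  Harrow: +60 → 60 < 100
  Inley: +75 → 75 ≥ 50
  Jarrow: +15+45 → 60 < 90
Round 2 — Claymore, Fallow, Inley overflow.
  Jarrow: +10+75 → 145 ≥ 90
  Oakham: +60+65 → 125 ≥ 100
Round 3 — Jarrow, Oakham overflow.
No further overflows.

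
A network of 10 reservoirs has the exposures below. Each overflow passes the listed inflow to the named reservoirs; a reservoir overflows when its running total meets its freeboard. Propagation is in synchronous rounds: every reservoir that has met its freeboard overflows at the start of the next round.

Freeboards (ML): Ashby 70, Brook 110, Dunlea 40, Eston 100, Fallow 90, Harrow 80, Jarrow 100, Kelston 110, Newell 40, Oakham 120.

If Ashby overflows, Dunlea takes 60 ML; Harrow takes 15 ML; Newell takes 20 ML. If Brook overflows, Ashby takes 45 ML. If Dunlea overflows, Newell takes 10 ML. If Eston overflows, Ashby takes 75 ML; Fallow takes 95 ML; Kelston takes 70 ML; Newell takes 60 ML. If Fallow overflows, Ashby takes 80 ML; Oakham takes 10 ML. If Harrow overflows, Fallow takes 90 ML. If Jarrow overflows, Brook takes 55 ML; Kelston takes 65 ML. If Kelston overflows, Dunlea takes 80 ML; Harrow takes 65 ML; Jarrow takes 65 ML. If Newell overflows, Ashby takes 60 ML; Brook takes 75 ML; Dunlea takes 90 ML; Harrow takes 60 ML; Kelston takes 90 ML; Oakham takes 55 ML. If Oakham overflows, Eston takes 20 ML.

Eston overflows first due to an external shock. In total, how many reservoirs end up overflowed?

Round 1 — Eston overflows (initial).
  Ashby: +75 → 75 ≥ 70
  Fallow: +95 → 95 ≥ 90
  Kelston: +70 → 70 < 110
  Newell: +60 → 60 ≥ 40
Round 2 — Ashby, Fallow, Newell overflow.
  Brook: +75 → 75 < 110
  Dunlea: +60+90 → 150 ≥ 40
  Harrow: +15+60 → 75 < 80
  Kelston: +90 → 160 ≥ 110
  Oakham: +10+55 → 65 < 120
Round 3 — Dunlea, Kelston overflow.
  Harrow: +65 → 140 ≥ 80
  Jarrow: +65 → 65 < 100
Round 4 — Harrow overflows.
No further overflows.

7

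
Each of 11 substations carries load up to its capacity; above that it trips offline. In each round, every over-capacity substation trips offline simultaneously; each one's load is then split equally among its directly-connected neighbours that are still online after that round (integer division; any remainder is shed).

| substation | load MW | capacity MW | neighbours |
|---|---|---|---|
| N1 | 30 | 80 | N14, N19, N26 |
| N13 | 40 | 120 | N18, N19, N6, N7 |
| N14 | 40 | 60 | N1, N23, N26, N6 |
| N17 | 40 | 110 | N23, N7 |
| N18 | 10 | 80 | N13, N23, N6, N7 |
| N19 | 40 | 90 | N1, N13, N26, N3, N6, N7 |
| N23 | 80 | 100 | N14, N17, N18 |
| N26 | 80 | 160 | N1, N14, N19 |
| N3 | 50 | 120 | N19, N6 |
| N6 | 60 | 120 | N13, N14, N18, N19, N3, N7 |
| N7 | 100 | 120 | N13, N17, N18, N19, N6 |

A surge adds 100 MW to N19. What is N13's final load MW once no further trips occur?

93

Round 1 — N19 at 140 > 90. N19 trips offline.
  N19 sheds 140 MW to N1, N13, N26, N3, N6, N7: 23 each (2 lost).
    N1: 30+23 = 53 ≤ 80
    N13: 40+23 = 63 ≤ 120
    N26: 80+23 = 103 ≤ 160
    N3: 50+23 = 73 ≤ 120
    N6: 60+23 = 83 ≤ 120
    N7: 100+23 = 123 > 120
Round 2 — N7 trips offline.
  N7 sheds 123 MW to N13, N17, N18, N6: 30 each (3 lost).
    N13: 63+30 = 93 ≤ 120
    N17: 40+30 = 70 ≤ 110
    N18: 10+30 = 40 ≤ 80
    N6: 83+30 = 113 ≤ 120
No further trips.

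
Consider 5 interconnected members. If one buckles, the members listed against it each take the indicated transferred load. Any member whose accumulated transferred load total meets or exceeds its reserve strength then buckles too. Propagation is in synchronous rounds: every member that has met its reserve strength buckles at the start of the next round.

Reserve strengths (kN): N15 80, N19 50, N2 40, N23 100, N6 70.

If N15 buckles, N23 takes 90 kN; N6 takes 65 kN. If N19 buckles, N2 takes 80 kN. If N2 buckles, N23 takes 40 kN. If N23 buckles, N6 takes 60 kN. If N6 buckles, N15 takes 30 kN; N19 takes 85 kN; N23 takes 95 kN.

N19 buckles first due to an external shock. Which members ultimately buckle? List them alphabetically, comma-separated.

Round 1 — N19 buckles (initial).
  N2: +80 → 80 ≥ 40
Round 2 — N2 buckles.
  N23: +40 → 40 < 100
No further bucklings.

N19, N2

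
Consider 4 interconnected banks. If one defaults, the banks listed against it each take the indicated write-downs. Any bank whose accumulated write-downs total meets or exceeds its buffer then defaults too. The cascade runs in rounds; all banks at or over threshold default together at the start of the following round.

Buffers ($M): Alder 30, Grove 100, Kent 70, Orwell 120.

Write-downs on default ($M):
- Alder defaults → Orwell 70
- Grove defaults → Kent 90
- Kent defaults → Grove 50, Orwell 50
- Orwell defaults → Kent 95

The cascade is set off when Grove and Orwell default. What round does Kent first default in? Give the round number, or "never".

Round 1 — Grove, Orwell default (initial).
  Kent: +90+95 → 185 ≥ 70
Round 2 — Kent defaults.
No further defaults.

2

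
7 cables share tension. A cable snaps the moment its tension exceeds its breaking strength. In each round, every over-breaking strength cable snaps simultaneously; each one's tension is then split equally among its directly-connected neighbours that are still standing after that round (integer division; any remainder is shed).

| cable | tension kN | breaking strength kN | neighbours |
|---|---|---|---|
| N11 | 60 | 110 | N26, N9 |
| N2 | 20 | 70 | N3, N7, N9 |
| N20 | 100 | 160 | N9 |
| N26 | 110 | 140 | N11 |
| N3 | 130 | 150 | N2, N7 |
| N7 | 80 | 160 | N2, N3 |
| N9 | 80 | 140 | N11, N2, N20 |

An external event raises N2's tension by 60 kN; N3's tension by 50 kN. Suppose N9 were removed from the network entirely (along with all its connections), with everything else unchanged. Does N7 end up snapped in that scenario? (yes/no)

With N9 removed:
Round 1 — N2 at 80 > 70; N3 at 180 > 150. N2, N3 snap.
  N2 sheds 80 kN to N7: 80 each.
    N7: 80+80 = 160 ≤ 160
  N3 sheds 180 kN to N7: 180 each.
    N7: 160+180 = 340 > 160
Round 2 — N7 snaps.
  N7 sheds 340 kN: no online neighbours, lost.
No further breaks.

yes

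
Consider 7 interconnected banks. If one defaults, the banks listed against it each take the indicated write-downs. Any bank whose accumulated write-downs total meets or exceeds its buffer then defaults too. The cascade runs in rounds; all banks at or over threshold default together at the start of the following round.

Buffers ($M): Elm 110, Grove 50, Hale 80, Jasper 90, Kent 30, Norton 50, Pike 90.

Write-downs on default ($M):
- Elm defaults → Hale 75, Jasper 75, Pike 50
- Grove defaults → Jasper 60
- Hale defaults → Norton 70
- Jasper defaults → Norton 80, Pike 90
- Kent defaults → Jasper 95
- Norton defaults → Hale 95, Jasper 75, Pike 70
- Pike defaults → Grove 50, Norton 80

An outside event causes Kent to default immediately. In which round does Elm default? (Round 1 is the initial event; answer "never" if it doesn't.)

Round 1 — Kent defaults (initial).
  Jasper: +95 → 95 ≥ 90
Round 2 — Jasper defaults.
  Norton: +80 → 80 ≥ 50
  Pike: +90 → 90 ≥ 90
Round 3 — Norton, Pike default.
  Grove: +50 → 50 ≥ 50
  Hale: +95 → 95 ≥ 80
Round 4 — Grove, Hale default.
No further defaults.

never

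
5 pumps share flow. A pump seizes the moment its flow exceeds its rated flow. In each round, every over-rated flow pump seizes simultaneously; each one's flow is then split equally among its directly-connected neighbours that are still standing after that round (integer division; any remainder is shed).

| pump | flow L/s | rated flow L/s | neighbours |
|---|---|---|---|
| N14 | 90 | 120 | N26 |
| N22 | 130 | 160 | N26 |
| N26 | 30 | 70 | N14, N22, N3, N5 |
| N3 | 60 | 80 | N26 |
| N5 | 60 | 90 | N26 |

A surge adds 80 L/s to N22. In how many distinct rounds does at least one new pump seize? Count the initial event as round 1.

Round 1 — N22 at 210 > 160. N22 seizes.
  N22 sheds 210 L/s to N26: 210 each.
    N26: 30+210 = 240 > 70
Round 2 — N26 seizes.
  N26 sheds 240 L/s to N14, N3, N5: 80 each.
    N14: 90+80 = 170 > 120
    N3: 60+80 = 140 > 80
    N5: 60+80 = 140 > 90
Round 3 — N14, N3, N5 seize.
  N14 sheds 170 L/s: no online neighbours, lost.
  N3 sheds 140 L/s: no online neighbours, lost.
  N5 sheds 140 L/s: no online neighbours, lost.
No further seizures.

3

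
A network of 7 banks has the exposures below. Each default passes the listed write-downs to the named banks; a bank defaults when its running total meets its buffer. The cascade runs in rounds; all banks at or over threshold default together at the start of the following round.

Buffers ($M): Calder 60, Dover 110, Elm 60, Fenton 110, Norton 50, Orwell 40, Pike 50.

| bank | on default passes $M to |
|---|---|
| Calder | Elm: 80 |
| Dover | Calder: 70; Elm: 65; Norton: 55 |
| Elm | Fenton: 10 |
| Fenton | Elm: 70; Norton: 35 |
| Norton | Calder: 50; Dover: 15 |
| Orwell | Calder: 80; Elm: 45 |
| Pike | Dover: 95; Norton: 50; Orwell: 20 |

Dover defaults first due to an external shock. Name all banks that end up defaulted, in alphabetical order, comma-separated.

Calder, Dover, Elm, Norton

Round 1 — Dover defaults (initial).
  Calder: +70 → 70 ≥ 60
  Elm: +65 → 65 ≥ 60
  Norton: +55 → 55 ≥ 50
Round 2 — Calder, Elm, Norton default.
  Fenton: +10 → 10 < 110
No further defaults.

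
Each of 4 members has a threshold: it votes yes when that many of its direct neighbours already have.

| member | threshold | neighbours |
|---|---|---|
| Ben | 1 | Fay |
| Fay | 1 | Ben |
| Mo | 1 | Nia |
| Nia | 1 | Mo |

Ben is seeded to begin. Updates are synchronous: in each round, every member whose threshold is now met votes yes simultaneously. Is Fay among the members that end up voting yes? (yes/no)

yes

Round 1 — Ben votes yes (initial).
Round 2 — checking thresholds:
  Fay: 1 of 1 neighbours ≥ 1, votes yes.
Round 3 — no new yes votes; cascade stops.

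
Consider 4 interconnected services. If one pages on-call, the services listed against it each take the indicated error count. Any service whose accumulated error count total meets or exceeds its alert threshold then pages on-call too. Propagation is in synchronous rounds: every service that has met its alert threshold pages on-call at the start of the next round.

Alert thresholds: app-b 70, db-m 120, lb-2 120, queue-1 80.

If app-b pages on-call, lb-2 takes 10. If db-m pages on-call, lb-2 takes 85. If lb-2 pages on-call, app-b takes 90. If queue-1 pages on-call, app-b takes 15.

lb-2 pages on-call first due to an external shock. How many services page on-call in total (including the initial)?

Round 1 — lb-2 pages on-call (initial).
  app-b: +90 → 90 ≥ 70
Round 2 — app-b pages on-call.
No further pages.

2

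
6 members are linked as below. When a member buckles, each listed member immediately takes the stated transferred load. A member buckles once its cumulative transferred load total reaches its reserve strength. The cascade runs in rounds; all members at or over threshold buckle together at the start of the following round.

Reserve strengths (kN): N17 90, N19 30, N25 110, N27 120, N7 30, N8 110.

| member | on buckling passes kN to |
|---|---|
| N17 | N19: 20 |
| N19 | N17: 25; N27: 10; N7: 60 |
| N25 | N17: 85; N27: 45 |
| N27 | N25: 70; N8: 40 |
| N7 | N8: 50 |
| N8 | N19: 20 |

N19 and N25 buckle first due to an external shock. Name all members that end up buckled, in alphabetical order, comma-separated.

N17, N19, N25, N7

Round 1 — N19, N25 buckle (initial).
  N17: +25+85 → 110 ≥ 90
  N27: +10+45 → 55 < 120
  N7: +60 → 60 ≥ 30
Round 2 — N17, N7 buckle.
  N8: +50 → 50 < 110
No further bucklings.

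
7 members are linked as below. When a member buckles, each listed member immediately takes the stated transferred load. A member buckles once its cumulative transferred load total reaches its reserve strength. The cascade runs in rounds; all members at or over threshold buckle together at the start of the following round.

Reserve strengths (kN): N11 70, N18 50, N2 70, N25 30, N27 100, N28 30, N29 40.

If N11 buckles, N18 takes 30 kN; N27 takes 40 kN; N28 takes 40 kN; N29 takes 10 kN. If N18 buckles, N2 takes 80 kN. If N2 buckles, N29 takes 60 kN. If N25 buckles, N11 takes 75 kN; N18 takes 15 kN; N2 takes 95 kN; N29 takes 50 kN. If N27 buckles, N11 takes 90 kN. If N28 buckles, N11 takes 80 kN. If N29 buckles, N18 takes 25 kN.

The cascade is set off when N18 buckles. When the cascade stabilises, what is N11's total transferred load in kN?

0

Round 1 — N18 buckles (initial).
  N2: +80 → 80 ≥ 70
Round 2 — N2 buckles.
  N29: +60 → 60 ≥ 40
Round 3 — N29 buckles.
No further bucklings.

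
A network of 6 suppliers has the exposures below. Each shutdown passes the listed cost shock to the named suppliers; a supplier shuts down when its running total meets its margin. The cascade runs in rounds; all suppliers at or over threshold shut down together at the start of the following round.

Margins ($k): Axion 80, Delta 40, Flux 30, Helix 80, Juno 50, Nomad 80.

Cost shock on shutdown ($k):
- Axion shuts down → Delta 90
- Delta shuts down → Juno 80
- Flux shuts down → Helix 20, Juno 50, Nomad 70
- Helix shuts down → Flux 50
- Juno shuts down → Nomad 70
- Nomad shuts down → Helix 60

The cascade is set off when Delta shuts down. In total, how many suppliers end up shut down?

Round 1 — Delta shuts down (initial).
  Juno: +80 → 80 ≥ 50
Round 2 — Juno shuts down.
  Nomad: +70 → 70 < 80
No further shutdowns.

2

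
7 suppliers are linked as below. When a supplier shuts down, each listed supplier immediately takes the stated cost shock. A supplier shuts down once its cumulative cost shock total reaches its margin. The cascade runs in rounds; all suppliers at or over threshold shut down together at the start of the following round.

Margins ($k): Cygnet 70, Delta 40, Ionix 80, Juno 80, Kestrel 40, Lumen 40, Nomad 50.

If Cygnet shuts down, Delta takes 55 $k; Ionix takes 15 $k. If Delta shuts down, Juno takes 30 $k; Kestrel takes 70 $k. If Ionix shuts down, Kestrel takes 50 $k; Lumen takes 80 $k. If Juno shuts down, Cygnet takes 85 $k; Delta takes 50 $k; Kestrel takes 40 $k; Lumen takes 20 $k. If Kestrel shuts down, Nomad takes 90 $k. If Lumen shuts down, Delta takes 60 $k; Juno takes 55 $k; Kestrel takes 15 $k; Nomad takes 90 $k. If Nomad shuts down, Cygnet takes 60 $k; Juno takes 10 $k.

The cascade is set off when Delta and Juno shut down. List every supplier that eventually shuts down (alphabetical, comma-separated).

Cygnet, Delta, Juno, Kestrel, Nomad

Round 1 — Delta, Juno shut down (initial).
  Cygnet: +85 → 85 ≥ 70
  Kestrel: +70+40 → 110 ≥ 40
  Lumen: +20 → 20 < 40
Round 2 — Cygnet, Kestrel shut down.
  Ionix: +15 → 15 < 80
  Nomad: +90 → 90 ≥ 50
Round 3 — Nomad shuts down.
No further shutdowns.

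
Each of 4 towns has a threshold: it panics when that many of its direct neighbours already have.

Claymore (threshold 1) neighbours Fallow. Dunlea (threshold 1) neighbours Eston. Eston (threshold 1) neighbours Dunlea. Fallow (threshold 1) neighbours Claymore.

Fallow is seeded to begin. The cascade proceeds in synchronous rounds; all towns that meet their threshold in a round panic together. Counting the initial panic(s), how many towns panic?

Round 1 — Fallow panics (initial).
Round 2 — checking thresholds:
  Claymore: 1 of 1 neighbours ≥ 1, panics.
Round 3 — no new panics; cascade stops.

2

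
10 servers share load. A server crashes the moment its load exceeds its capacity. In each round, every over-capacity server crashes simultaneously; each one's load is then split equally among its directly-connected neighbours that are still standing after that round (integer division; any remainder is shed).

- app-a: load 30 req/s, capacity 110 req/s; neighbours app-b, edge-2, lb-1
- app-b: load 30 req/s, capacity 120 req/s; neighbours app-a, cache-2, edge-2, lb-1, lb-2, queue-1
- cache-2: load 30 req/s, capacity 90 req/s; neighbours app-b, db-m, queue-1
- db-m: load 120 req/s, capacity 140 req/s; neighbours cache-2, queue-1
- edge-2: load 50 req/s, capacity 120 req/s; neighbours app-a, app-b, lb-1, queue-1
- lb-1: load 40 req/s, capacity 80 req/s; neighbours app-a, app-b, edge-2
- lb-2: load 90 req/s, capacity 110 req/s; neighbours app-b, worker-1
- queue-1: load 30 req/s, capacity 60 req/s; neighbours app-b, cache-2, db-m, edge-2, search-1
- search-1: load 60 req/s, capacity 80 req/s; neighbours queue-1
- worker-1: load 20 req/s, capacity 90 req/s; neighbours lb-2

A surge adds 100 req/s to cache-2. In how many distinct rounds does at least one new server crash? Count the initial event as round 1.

3

Round 1 — cache-2 at 130 > 90. cache-2 crashes.
  cache-2 sheds 130 req/s to app-b, db-m, queue-1: 43 each (1 lost).
    app-b: 30+43 = 73 ≤ 120
    db-m: 120+43 = 163 > 140
    queue-1: 30+43 = 73 > 60
Round 2 — db-m, queue-1 crash.
  db-m sheds 163 req/s: no online neighbours, lost.
  queue-1 sheds 73 req/s to app-b, edge-2, search-1: 24 each (1 lost).
    app-b: 73+24 = 97 ≤ 120
    edge-2: 50+24 = 74 ≤ 120
    search-1: 60+24 = 84 > 80
Round 3 — search-1 crashes.
  search-1 sheds 84 req/s: no online neighbours, lost.
No further crashes.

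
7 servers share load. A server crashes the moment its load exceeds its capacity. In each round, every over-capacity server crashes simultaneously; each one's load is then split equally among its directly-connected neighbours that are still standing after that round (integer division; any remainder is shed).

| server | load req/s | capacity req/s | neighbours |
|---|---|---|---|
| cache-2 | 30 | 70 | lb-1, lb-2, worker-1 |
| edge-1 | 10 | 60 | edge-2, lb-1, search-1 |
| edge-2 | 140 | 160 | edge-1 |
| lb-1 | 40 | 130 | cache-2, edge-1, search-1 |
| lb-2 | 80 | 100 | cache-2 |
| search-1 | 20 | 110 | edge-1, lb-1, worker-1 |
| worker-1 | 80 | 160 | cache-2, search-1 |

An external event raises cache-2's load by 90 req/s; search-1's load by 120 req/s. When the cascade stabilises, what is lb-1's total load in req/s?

126

Round 1 — cache-2 at 120 > 70; search-1 at 140 > 110. cache-2, search-1 crash.
  cache-2 sheds 120 req/s to lb-1, lb-2, worker-1: 40 each.
    lb-1: 40+40 = 80 ≤ 130
    lb-2: 80+40 = 120 > 100
    worker-1: 80+40 = 120 ≤ 160
  search-1 sheds 140 req/s to edge-1, lb-1, worker-1: 46 each (2 lost).
    edge-1: 10+46 = 56 ≤ 60
    lb-1: 80+46 = 126 ≤ 130
    worker-1: 120+46 = 166 > 160
Round 2 — lb-2, worker-1 crash.
  lb-2 sheds 120 req/s: no online neighbours, lost.
  worker-1 sheds 166 req/s: no online neighbours, lost.
No further crashes.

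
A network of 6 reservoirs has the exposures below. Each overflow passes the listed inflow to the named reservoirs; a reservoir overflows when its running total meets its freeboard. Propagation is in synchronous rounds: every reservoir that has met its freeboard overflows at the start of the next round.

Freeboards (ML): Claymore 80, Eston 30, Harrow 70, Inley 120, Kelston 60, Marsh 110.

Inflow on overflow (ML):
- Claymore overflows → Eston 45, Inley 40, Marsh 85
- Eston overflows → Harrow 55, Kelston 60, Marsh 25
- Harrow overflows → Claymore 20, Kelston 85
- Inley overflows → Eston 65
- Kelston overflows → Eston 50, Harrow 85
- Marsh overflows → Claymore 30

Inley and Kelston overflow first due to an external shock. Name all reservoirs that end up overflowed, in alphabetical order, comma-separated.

Round 1 — Inley, Kelston overflow (initial).
  Eston: +65+50 → 115 ≥ 30
  Harrow: +85 → 85 ≥ 70
Round 2 — Eston, Harrow overflow.
  Claymore: +20 → 20 < 80
  Marsh: +25 → 25 < 110
No further overflows.

Eston, Harrow, Inley, Kelston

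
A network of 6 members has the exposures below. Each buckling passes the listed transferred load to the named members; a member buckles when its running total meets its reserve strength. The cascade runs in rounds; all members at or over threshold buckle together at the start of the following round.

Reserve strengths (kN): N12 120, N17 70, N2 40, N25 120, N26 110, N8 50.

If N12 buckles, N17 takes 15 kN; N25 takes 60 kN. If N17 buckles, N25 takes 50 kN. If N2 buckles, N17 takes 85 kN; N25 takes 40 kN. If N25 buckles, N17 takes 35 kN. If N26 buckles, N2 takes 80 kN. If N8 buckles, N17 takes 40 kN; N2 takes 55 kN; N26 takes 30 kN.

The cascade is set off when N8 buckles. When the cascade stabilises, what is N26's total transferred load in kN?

Round 1 — N8 buckles (initial).
  N17: +40 → 40 < 70
  N2: +55 → 55 ≥ 40
  N26: +30 → 30 < 110
Round 2 — N2 buckles.
  N17: +85 → 125 ≥ 70
  N25: +40 → 40 < 120
Round 3 — N17 buckles.
  N25: +50 → 90 < 120
No further bucklings.

30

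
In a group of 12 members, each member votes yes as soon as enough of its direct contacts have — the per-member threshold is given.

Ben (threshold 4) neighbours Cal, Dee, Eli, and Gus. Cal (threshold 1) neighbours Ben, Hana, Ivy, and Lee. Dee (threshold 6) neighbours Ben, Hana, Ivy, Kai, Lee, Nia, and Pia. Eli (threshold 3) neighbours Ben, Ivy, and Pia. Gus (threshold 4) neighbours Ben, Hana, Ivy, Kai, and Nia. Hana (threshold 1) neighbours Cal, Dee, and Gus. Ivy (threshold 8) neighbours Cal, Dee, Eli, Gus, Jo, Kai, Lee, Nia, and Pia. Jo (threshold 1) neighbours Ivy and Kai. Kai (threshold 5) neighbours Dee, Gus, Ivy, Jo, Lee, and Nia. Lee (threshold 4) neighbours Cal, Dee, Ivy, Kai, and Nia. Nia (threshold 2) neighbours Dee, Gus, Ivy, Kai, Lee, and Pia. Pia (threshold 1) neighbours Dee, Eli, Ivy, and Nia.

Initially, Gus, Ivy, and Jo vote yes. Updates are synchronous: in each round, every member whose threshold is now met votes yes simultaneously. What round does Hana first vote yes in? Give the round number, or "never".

2

Round 1 — Gus, Ivy, Jo vote yes (initial).
Round 2 — checking thresholds:
  Ben: 1 of 4 neighbours < 4, below threshold.
  Cal: 1 of 4 neighbours ≥ 1, votes yes.
  Dee: 1 of 7 neighbours < 6, below threshold.
  Eli: 1 of 3 neighbours < 3, below threshold.
  Hana: 1 of 3 neighbours ≥ 1, votes yes.
  Kai: 3 of 6 neighbours < 5, below threshold.
  Lee: 1 of 5 neighbours < 4, below threshold.
  Nia: 2 of 6 neighbours ≥ 2, votes yes.
  Pia: 1 of 4 neighbours ≥ 1, votes yes.
Round 3 — no new yes votes; cascade stops.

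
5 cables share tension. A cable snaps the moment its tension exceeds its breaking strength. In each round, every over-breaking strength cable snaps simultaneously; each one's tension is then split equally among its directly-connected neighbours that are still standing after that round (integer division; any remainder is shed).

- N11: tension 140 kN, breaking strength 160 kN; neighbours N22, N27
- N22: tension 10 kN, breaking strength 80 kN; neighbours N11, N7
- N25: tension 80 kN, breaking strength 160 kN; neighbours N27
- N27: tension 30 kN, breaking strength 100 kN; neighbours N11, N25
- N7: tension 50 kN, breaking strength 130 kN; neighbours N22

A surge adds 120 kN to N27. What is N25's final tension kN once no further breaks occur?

Round 1 — N27 at 150 > 100. N27 snaps.
  N27 sheds 150 kN to N11, N25: 75 each.
    N11: 140+75 = 215 > 160
    N25: 80+75 = 155 ≤ 160
Round 2 — N11 snaps.
  N11 sheds 215 kN to N22: 215 each.
    N22: 10+215 = 225 > 80
Round 3 — N22 snaps.
  N22 sheds 225 kN to N7: 225 each.
    N7: 50+225 = 275 > 130
Round 4 — N7 snaps.
  N7 sheds 275 kN: no online neighbours, lost.
No further breaks.

155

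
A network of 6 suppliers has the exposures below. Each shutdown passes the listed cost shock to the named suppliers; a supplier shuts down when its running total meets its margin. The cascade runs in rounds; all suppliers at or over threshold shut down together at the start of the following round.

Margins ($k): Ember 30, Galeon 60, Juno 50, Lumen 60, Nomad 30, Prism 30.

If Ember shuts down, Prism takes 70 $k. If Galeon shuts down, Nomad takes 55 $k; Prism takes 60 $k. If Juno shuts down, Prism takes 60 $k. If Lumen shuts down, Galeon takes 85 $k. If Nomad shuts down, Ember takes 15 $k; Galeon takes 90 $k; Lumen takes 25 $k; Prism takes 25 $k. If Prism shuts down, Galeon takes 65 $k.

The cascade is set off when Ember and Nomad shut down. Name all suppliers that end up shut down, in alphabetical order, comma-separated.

Ember, Galeon, Nomad, Prism

Round 1 — Ember, Nomad shut down (initial).
  Galeon: +90 → 90 ≥ 60
  Lumen: +25 → 25 < 60
  Prism: +70+25 → 95 ≥ 30
Round 2 — Galeon, Prism shut down.
No further shutdowns.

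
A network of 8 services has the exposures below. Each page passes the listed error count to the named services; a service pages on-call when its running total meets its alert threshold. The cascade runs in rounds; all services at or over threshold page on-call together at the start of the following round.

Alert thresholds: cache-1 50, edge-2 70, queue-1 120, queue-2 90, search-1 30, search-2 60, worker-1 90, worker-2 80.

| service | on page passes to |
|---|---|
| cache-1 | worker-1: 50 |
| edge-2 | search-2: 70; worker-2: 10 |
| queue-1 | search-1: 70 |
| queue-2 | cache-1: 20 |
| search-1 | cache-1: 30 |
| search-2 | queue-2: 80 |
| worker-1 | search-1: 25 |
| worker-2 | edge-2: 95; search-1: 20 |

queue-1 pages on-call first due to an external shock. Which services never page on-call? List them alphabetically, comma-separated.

Round 1 — queue-1 pages on-call (initial).
  search-1: +70 → 70 ≥ 30
Round 2 — search-1 pages on-call.
  cache-1: +30 → 30 < 50
No further pages.

cache-1, edge-2, queue-2, search-2, worker-1, worker-2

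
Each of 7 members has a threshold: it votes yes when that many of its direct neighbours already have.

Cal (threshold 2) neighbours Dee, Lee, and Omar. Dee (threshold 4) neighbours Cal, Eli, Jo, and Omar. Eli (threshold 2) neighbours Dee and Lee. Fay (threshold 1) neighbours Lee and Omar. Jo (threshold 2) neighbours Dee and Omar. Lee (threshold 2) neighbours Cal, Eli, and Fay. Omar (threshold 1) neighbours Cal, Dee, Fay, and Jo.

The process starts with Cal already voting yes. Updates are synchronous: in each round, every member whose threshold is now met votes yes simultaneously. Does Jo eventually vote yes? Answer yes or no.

no

Round 1 — Cal votes yes (initial).
Round 2 — checking thresholds:
  Dee: 1 of 4 neighbours < 4, not yet.
  Lee: 1 of 3 neighbours < 2, not yet.
  Omar: 1 of 4 neighbours ≥ 1, votes yes.
Round 3 — checking thresholds:
  Dee: 2 of 4 neighbours < 4, not yet.
  Fay: 1 of 2 neighbours ≥ 1, votes yes.
  Jo: 1 of 2 neighbours < 2, not yet.
  Lee: 1 of 3 neighbours < 2, not yet.
Round 4 — checking thresholds:
  Dee: 2 of 4 neighbours < 4, not yet.
  Jo: 1 of 2 neighbours < 2, not yet.
  Lee: 2 of 3 neighbours ≥ 2, votes yes.
Round 5 — no new yes votes; cascade stops.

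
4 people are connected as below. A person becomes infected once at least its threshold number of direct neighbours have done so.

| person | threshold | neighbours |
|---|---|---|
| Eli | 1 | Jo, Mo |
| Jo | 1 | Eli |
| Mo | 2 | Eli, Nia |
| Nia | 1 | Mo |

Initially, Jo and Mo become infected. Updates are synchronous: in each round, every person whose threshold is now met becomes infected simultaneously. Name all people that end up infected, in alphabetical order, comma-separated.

Round 1 — Jo, Mo become infected (initial).
Round 2 — checking thresholds:
  Eli: 2 of 2 neighbours ≥ 1, becomes infected.
  Nia: 1 of 1 neighbours ≥ 1, becomes infected.
Round 3 — no new infections; cascade stops.

Eli, Jo, Mo, Nia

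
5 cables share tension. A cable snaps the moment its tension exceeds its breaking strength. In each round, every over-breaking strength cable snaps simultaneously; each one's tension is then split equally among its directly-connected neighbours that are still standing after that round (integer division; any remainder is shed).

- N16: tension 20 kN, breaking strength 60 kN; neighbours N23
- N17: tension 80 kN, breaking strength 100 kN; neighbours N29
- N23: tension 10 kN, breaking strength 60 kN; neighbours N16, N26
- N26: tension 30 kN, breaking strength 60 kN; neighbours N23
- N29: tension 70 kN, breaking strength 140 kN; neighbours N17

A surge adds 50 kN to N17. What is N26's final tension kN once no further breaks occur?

30

Round 1 — N17 at 130 > 100. N17 snaps.
  N17 sheds 130 kN to N29: 130 each.
    N29: 70+130 = 200 > 140
Round 2 — N29 snaps.
  N29 sheds 200 kN: no online neighbours, lost.
No further breaks.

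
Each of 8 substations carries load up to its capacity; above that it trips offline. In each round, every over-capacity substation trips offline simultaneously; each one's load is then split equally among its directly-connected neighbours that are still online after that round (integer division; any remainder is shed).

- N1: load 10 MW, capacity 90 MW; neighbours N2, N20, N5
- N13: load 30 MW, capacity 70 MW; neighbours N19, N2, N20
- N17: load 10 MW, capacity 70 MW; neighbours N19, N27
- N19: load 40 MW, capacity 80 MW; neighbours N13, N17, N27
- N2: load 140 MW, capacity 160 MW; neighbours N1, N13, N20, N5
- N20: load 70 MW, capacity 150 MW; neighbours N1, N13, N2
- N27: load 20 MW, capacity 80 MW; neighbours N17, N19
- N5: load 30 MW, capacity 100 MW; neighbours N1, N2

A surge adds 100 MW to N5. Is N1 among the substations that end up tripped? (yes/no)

Round 1 — N5 at 130 > 100. N5 trips offline.
  N5 sheds 130 MW to N1, N2: 65 each.
    N1: 10+65 = 75 ≤ 90
    N2: 140+65 = 205 > 160
Round 2 — N2 trips offline.
  N2 sheds 205 MW to N1, N13, N20: 68 each (1 lost).
    N1: 75+68 = 143 > 90
    N13: 30+68 = 98 > 70
    N20: 70+68 = 138 ≤ 150
Round 3 — N1, N13 trip offline.
  N1 sheds 143 MW to N20: 143 each.
    N20: 138+143 = 281 > 150
  N13 sheds 98 MW to N19, N20: 49 each.
    N19: 40+49 = 89 > 80
    N20: 281+49 = 330 > 150
Round 4 — N19, N20 trip offline.
  N19 sheds 89 MW to N17, N27: 44 each (1 lost).
    N17: 10+44 = 54 ≤ 70
    N27: 20+44 = 64 ≤ 80
  N20 sheds 330 MW: no online neighbours, lost.
No further trips.

yes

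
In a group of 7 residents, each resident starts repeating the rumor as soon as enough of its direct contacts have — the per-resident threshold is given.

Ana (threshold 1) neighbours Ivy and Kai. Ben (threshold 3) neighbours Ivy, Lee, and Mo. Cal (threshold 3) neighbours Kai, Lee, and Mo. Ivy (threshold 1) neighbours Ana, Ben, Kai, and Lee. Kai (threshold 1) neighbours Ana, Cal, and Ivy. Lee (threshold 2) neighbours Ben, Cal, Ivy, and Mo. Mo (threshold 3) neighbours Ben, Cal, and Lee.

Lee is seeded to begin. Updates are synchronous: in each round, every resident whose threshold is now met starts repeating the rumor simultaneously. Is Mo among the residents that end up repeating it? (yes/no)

Round 1 — Lee starts repeating the rumor (initial).
Round 2 — checking thresholds:
  Ben: 1 of 3 neighbours < 3, holds.
  Cal: 1 of 3 neighbours < 3, holds.
  Ivy: 1 of 4 neighbours ≥ 1, starts repeating the rumor.
  Mo: 1 of 3 neighbours < 3, holds.
Round 3 — checking thresholds:
  Ana: 1 of 2 neighbours ≥ 1, starts repeating the rumor.
  Ben: 2 of 3 neighbours < 3, holds.
  Cal: 1 of 3 neighbours < 3, holds.
  Kai: 1 of 3 neighbours ≥ 1, starts repeating the rumor.
  Mo: 1 of 3 neighbours < 3, holds.
Round 4 — no new spreads; cascade stops.

no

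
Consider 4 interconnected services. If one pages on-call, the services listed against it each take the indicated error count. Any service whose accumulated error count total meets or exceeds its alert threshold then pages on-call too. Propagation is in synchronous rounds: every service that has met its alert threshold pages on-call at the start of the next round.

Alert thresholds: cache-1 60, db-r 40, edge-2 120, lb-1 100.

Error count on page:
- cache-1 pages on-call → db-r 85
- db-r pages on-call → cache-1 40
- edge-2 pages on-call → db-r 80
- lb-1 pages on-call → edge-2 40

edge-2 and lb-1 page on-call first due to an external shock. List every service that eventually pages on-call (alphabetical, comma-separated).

db-r, edge-2, lb-1

Round 1 — edge-2, lb-1 page on-call (initial).
  db-r: +80 → 80 ≥ 40
Round 2 — db-r pages on-call.
  cache-1: +40 → 40 < 60
No further pages.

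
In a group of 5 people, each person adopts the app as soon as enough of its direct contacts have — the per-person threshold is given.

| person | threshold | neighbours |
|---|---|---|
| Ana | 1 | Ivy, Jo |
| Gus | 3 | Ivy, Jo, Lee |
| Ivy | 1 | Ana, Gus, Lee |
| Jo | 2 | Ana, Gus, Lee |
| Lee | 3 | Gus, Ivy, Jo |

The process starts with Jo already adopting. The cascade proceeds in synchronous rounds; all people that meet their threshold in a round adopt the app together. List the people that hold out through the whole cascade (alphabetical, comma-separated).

Round 1 — Jo adopts the app (initial).
Round 2 — checking thresholds:
  Ana: 1 of 2 neighbours ≥ 1, adopts the app.
  Gus: 1 of 3 neighbours < 3, holds.
  Lee: 1 of 3 neighbours < 3, holds.
Round 3 — checking thresholds:
  Gus: 1 of 3 neighbours < 3, holds.
  Ivy: 1 of 3 neighbours ≥ 1, adopts the app.
  Lee: 1 of 3 neighbours < 3, holds.
Round 4 — no new adoptions; cascade stops.

Gus, Lee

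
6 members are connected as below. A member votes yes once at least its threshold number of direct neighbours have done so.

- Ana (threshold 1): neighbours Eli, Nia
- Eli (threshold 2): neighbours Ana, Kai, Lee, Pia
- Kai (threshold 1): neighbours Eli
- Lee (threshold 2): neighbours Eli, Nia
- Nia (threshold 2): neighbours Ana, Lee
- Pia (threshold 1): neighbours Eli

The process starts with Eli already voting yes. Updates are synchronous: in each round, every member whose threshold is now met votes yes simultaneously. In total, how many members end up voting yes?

4

Round 1 — Eli votes yes (initial).
Round 2 — checking thresholds:
  Ana: 1 of 2 neighbours ≥ 1, votes yes.
  Kai: 1 of 1 neighbours ≥ 1, votes yes.
  Lee: 1 of 2 neighbours < 2, not yet.
  Pia: 1 of 1 neighbours ≥ 1, votes yes.
Round 3 — no new yes votes; cascade stops.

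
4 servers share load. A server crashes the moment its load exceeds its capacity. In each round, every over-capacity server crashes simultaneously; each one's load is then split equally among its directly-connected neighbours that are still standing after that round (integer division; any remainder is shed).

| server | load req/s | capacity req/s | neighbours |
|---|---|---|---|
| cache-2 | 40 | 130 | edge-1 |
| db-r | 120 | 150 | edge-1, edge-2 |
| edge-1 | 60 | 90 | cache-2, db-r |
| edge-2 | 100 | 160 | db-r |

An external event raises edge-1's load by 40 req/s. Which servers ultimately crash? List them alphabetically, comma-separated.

db-r, edge-1, edge-2

Round 1 — edge-1 at 100 > 90. edge-1 crashes.
  edge-1 sheds 100 req/s to cache-2, db-r: 50 each.
    cache-2: 40+50 = 90 ≤ 130
    db-r: 120+50 = 170 > 150
Round 2 — db-r crashes.
  db-r sheds 170 req/s to edge-2: 170 each.
    edge-2: 100+170 = 270 > 160
Round 3 — edge-2 crashes.
  edge-2 sheds 270 req/s: no online neighbours, lost.
No further crashes.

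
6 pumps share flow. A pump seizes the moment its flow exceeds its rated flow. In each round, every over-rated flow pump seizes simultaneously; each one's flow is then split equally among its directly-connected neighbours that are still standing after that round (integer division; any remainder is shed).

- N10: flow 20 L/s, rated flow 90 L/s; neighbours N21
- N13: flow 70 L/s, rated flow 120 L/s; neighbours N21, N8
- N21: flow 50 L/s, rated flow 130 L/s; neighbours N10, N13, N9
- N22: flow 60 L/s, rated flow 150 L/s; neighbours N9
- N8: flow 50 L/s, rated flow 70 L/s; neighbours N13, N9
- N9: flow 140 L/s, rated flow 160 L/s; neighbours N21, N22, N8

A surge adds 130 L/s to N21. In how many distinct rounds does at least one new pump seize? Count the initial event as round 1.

Round 1 — N21 at 180 > 130. N21 seizes.
  N21 sheds 180 L/s to N10, N13, N9: 60 each.
    N10: 20+60 = 80 ≤ 90
    N13: 70+60 = 130 > 120
    N9: 140+60 = 200 > 160
Round 2 — N13, N9 seize.
  N13 sheds 130 L/s to N8: 130 each.
    N8: 50+130 = 180 > 70
  N9 sheds 200 L/s to N22, N8: 100 each.
    N22: 60+100 = 160 > 150
    N8: 180+100 = 280 > 70
Round 3 — N22, N8 seize.
  N22 sheds 160 L/s: no online neighbours, lost.
  N8 sheds 280 L/s: no online neighbours, lost.
No further seizures.

3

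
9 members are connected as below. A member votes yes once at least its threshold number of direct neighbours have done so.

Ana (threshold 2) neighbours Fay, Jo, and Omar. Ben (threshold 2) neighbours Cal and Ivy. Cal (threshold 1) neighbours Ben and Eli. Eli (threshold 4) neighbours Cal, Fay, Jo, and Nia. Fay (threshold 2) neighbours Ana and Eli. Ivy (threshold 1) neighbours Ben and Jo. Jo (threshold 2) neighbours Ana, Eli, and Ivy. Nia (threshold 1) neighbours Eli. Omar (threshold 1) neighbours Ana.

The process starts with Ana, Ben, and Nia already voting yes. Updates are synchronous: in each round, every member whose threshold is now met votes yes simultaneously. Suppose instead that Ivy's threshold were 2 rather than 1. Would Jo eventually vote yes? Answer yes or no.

no

With Ivy's threshold at 2:
Round 1 — Ana, Ben, Nia vote yes (initial).
Round 2 — checking thresholds:
  Cal: 1 of 2 neighbours ≥ 1, votes yes.
  Eli: 1 of 4 neighbours < 4, holds.
  Fay: 1 of 2 neighbours < 2, holds.
  Ivy: 1 of 2 neighbours < 2, holds.
  Jo: 1 of 3 neighbours < 2, holds.
  Omar: 1 of 1 neighbours ≥ 1, votes yes.
Round 3 — no new yes votes; cascade stops.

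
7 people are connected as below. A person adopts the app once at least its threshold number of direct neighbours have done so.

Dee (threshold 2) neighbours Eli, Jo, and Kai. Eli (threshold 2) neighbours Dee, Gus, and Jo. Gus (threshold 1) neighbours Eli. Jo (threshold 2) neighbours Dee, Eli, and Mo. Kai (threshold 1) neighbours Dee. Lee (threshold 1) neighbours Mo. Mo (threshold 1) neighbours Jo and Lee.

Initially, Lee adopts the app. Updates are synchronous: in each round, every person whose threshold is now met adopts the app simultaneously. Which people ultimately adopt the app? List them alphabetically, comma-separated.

Lee, Mo

Round 1 — Lee adopts the app (initial).
Round 2 — checking thresholds:
  Mo: 1 of 2 neighbours ≥ 1, adopts the app.
Round 3 — no new adoptions; cascade stops.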